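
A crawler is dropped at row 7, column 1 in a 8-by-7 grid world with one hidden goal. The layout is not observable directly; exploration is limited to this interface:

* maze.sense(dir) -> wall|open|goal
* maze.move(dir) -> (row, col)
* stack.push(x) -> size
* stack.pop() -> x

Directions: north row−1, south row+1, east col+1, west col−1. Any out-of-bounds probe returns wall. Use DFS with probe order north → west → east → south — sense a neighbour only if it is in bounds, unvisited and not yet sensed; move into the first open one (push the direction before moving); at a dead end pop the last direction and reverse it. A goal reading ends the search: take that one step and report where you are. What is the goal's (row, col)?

# 1. maze.sense(dir→north) : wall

# 2. maze.sense(dir→west) : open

# 3. stack.push(x→west) : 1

# 4. maze.move(dir→west) : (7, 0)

# 5. maze.sense(dir→north) : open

# 6. stack.push(x→north) : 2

# 7. maze.move(dir→north) : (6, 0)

# 8. maze.sense(dir→north) : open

# 9. stack.push(x→north) : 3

# 10. maze.move(dir→north) : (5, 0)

# 11. maze.sense(dir→north) : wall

# 12. maze.sense(dir→east) : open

# 13. stack.push(x→east) : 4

# 14. maze.move(dir→east) : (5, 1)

# 15. maze.sense(dir→north) : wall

# 16. maze.sense(dir→east) : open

# 17. stack.push(x→east) : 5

# 18. maze.move(dir→east) : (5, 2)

# 19. maze.sense(dir→north) : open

# 20. stack.push(x→north) : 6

# 21. maze.move(dir→north) : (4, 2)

# 22. maze.sense(dir→north) : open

# 23. stack.push(x→north) : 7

# 24. maze.move(dir→north) : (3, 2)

# 25. maze.sense(dir→north) : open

# 26. stack.push(x→north) : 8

# 27. maze.move(dir→north) : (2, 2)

# 28. maze.sense(dir→north) : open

# 29. stack.push(x→north) : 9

# 30. maze.move(dir→north) : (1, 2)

# 31. maze.sense(dir→north) : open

# 32. stack.push(x→north) : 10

# 33. maze.move(dir→north) : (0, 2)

# 34. maze.sense(dir→west) : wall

# 35. maze.sense(dir→east) : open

# 36. stack.push(x→east) : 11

# 37. maze.move(dir→east) : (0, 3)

# 38. maze.sense(dir→east) : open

# 39. stack.push(x→east) : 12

# 40. maze.move(dir→east) : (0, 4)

# 41. maze.sense(dir→east) : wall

# 42. maze.sense(dir→south) : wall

# 43. stack.pop() : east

# 44. maze.move(dir→west) : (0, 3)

# 45. maze.sense(dir→south) : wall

# 46. stack.pop() : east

# 47. maze.move(dir→west) : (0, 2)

# 48. stack.pop() : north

# 49. maze.move(dir→south) : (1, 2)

# 50. maze.sense(dir→west) : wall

# 51. stack.pop() : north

# 52. maze.move(dir→south) : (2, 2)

# 53. maze.sense(dir→west) : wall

# 54. maze.sense(dir→east) : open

# 55. stack.push(x→east) : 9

# 56. maze.move(dir→east) : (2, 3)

# 57. maze.sense(dir→east) : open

# 58. stack.push(x→east) : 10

# 59. maze.move(dir→east) : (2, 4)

# 60. maze.sense(dir→east) : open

# 61. stack.push(x→east) : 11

# 62. maze.move(dir→east) : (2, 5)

# 63. maze.sense(dir→north) : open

# 64. stack.push(x→north) : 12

# 65. maze.move(dir→north) : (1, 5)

# 66. maze.sense(dir→east) : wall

# 67. stack.pop() : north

# 68. maze.move(dir→south) : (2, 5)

# 69. maze.sense(dir→east) : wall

# 70. maze.sense(dir→south) : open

# 71. stack.push(x→south) : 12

# 72. maze.move(dir→south) : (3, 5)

# 73. maze.sense(dir→west) : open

# 74. stack.push(x→west) : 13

# 75. maze.move(dir→west) : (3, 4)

# 76. maze.sense(dir→west) : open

# 77. stack.push(x→west) : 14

# 78. maze.move(dir→west) : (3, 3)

# 79. maze.sense(dir→south) : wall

# 80. stack.pop() : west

# 81. maze.move(dir→east) : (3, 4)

# 82. maze.sense(dir→south) : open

# 83. stack.push(x→south) : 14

# 84. maze.move(dir→south) : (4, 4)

# 85. maze.sense(dir→east) : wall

# 86. maze.sense(dir→south) : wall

# 87. stack.pop() : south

# 88. maze.move(dir→north) : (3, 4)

# 89. stack.pop() : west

# 90. maze.move(dir→east) : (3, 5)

# 91. maze.sense(dir→east) : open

# 92. stack.push(x→east) : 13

# 93. maze.move(dir→east) : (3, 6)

# 94. maze.sense(dir→south) : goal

# 95. maze.move(dir→south) : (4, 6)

Answer: (4, 6)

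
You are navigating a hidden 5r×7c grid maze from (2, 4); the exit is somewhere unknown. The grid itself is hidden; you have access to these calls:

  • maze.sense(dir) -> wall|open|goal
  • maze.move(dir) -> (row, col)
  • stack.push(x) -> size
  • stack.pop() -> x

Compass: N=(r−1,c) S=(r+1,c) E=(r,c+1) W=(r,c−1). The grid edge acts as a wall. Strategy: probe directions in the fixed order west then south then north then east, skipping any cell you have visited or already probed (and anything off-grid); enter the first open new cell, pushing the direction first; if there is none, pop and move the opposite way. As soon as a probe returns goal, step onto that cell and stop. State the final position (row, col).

>> maze.sense(dir=west)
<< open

>> stack.push(x=west)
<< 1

>> maze.move(dir=west)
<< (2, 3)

>> maze.sense(dir=west)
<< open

>> stack.push(x=west)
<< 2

>> maze.move(dir=west)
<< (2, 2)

>> maze.sense(dir=west)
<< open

>> stack.push(x=west)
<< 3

>> maze.move(dir=west)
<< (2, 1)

>> maze.sense(dir=west)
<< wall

>> maze.sense(dir=south)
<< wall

>> maze.sense(dir=north)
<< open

>> stack.push(x=north)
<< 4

>> maze.move(dir=north)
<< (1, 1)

>> maze.sense(dir=west)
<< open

>> stack.push(x=west)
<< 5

>> maze.move(dir=west)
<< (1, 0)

>> maze.sense(dir=north)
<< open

>> stack.push(x=north)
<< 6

>> maze.move(dir=north)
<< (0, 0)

>> maze.sense(dir=east)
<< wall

>> stack.pop()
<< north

>> maze.move(dir=south)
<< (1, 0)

>> stack.pop()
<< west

>> maze.move(dir=east)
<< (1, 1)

>> maze.sense(dir=east)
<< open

>> stack.push(x=east)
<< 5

>> maze.move(dir=east)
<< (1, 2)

>> maze.sense(dir=north)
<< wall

>> maze.sense(dir=east)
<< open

>> stack.push(x=east)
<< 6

>> maze.move(dir=east)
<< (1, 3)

>> maze.sense(dir=north)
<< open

>> stack.push(x=north)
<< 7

>> maze.move(dir=north)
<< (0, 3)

>> maze.sense(dir=east)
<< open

>> stack.push(x=east)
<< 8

>> maze.move(dir=east)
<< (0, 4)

>> maze.sense(dir=south)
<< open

>> stack.push(x=south)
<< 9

>> maze.move(dir=south)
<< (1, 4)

>> maze.sense(dir=east)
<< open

>> stack.push(x=east)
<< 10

>> maze.move(dir=east)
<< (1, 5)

>> maze.sense(dir=south)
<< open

>> stack.push(x=south)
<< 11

>> maze.move(dir=south)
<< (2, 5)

>> maze.sense(dir=south)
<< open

>> stack.push(x=south)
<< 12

>> maze.move(dir=south)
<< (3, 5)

>> maze.sense(dir=west)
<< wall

>> maze.sense(dir=south)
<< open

>> stack.push(x=south)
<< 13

>> maze.move(dir=south)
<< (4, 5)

>> maze.sense(dir=west)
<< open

>> stack.push(x=west)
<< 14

>> maze.move(dir=west)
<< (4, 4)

>> maze.sense(dir=west)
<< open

>> stack.push(x=west)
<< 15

>> maze.move(dir=west)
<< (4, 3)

>> maze.sense(dir=west)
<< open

>> stack.push(x=west)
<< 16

>> maze.move(dir=west)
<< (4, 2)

>> maze.sense(dir=west)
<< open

>> stack.push(x=west)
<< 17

>> maze.move(dir=west)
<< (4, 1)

>> maze.sense(dir=west)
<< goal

>> maze.move(dir=west)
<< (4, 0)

Answer: (4, 0)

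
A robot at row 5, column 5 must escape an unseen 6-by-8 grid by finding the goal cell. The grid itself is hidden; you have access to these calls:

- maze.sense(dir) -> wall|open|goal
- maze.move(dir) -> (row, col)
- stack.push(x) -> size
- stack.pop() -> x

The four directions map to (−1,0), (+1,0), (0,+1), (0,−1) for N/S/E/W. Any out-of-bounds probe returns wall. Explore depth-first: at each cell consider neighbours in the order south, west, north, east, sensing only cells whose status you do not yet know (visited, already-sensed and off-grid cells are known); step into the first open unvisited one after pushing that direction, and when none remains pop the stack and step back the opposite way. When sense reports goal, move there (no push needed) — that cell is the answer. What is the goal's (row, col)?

Do: sense[dir='west']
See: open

Do: push[x='west']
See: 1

Do: move[dir='west']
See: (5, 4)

Do: sense[dir='west']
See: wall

Do: sense[dir='north']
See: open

Do: push[x='north']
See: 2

Do: move[dir='north']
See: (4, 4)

Do: sense[dir='west']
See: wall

Do: sense[dir='north']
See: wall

Do: sense[dir='east']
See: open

Do: push[x='east']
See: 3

Do: move[dir='east']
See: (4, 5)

Do: sense[dir='north']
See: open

Do: push[x='north']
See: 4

Do: move[dir='north']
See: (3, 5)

Do: sense[dir='north']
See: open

Do: push[x='north']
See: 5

Do: move[dir='north']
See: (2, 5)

Do: sense[dir='west']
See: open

Do: push[x='west']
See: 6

Do: move[dir='west']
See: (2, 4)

Do: sense[dir='west']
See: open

Do: push[x='west']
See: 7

Do: move[dir='west']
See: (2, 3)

Do: sense[dir='south']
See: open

Do: push[x='south']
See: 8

Do: move[dir='south']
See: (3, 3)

Do: sense[dir='west']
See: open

Do: push[x='west']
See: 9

Do: move[dir='west']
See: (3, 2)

Do: sense[dir='south']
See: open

Do: push[x='south']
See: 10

Do: move[dir='south']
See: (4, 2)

Do: sense[dir='south']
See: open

Do: push[x='south']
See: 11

Do: move[dir='south']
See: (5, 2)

Do: sense[dir='west']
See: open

Do: push[x='west']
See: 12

Do: move[dir='west']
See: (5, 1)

Do: sense[dir='west']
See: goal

Do: move[dir='west']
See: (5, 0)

Answer: (5, 0)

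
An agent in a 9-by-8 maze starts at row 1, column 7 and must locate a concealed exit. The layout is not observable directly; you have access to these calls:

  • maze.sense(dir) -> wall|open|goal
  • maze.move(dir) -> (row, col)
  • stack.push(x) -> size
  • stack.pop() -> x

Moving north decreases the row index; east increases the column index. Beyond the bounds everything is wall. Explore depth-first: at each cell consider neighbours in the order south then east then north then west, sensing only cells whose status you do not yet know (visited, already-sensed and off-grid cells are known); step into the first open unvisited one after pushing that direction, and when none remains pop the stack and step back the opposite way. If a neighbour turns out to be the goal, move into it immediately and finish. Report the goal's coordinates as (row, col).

>> sense(dir='south')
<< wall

>> sense(dir='north')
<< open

>> push(x='north')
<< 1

>> move(dir='north')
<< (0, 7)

>> sense(dir='west')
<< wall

>> pop()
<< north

>> move(dir='south')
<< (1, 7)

>> sense(dir='west')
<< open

>> push(x='west')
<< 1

>> move(dir='west')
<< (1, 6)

>> sense(dir='south')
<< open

>> push(x='south')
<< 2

>> move(dir='south')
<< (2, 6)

>> sense(dir='south')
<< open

>> push(x='south')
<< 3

>> move(dir='south')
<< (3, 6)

>> sense(dir='south')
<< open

>> push(x='south')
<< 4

>> move(dir='south')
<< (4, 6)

>> sense(dir='south')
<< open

>> push(x='south')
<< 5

>> move(dir='south')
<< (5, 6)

>> sense(dir='south')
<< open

>> push(x='south')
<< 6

>> move(dir='south')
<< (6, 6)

>> sense(dir='south')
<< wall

>> sense(dir='east')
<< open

>> push(x='east')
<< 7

>> move(dir='east')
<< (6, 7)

>> sense(dir='south')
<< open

>> push(x='south')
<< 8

>> move(dir='south')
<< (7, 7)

>> sense(dir='south')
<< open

>> push(x='south')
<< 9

>> move(dir='south')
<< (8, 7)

>> sense(dir='west')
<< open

>> push(x='west')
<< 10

>> move(dir='west')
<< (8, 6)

>> sense(dir='west')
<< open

>> push(x='west')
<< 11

>> move(dir='west')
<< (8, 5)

>> sense(dir='north')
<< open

>> push(x='north')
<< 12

>> move(dir='north')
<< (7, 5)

>> sense(dir='north')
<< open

>> push(x='north')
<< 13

>> move(dir='north')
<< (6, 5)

>> sense(dir='north')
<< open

>> push(x='north')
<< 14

>> move(dir='north')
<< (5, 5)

>> sense(dir='north')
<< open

>> push(x='north')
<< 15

>> move(dir='north')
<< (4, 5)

>> sense(dir='north')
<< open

>> push(x='north')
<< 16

>> move(dir='north')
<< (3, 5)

>> sense(dir='north')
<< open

>> push(x='north')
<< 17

>> move(dir='north')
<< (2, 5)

>> sense(dir='north')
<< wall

>> sense(dir='west')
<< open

>> push(x='west')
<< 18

>> move(dir='west')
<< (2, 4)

>> sense(dir='south')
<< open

>> push(x='south')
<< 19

>> move(dir='south')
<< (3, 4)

>> sense(dir='south')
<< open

>> push(x='south')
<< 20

>> move(dir='south')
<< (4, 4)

>> sense(dir='south')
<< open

>> push(x='south')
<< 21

>> move(dir='south')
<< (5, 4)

>> sense(dir='south')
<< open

>> push(x='south')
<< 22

>> move(dir='south')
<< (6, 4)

>> sense(dir='south')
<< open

>> push(x='south')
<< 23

>> move(dir='south')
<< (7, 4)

>> sense(dir='south')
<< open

>> push(x='south')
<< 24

>> move(dir='south')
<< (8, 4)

>> sense(dir='west')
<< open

>> push(x='west')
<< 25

>> move(dir='west')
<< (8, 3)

>> sense(dir='north')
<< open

>> push(x='north')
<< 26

>> move(dir='north')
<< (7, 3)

>> sense(dir='north')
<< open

>> push(x='north')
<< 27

>> move(dir='north')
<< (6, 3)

>> sense(dir='north')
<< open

>> push(x='north')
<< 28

>> move(dir='north')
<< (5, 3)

>> sense(dir='north')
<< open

>> push(x='north')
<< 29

>> move(dir='north')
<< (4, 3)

>> sense(dir='north')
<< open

>> push(x='north')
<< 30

>> move(dir='north')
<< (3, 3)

>> sense(dir='north')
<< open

>> push(x='north')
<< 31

>> move(dir='north')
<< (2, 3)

>> sense(dir='north')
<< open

>> push(x='north')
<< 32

>> move(dir='north')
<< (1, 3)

>> sense(dir='east')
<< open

>> push(x='east')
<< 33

>> move(dir='east')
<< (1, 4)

>> sense(dir='north')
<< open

>> push(x='north')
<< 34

>> move(dir='north')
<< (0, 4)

>> sense(dir='east')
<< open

>> push(x='east')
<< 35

>> move(dir='east')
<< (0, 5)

>> pop()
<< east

>> move(dir='west')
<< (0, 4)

>> sense(dir='west')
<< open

>> push(x='west')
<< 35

>> move(dir='west')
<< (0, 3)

>> sense(dir='west')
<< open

>> push(x='west')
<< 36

>> move(dir='west')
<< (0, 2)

>> sense(dir='south')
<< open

>> push(x='south')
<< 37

>> move(dir='south')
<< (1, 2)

>> sense(dir='south')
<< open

>> push(x='south')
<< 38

>> move(dir='south')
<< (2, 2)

>> sense(dir='south')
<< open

>> push(x='south')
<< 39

>> move(dir='south')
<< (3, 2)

>> sense(dir='south')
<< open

>> push(x='south')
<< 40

>> move(dir='south')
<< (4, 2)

>> sense(dir='south')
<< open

>> push(x='south')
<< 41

>> move(dir='south')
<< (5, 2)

>> sense(dir='south')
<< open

>> push(x='south')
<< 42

>> move(dir='south')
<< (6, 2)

>> sense(dir='south')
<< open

>> push(x='south')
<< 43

>> move(dir='south')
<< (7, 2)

>> sense(dir='south')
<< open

>> push(x='south')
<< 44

>> move(dir='south')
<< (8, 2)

>> sense(dir='west')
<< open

>> push(x='west')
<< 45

>> move(dir='west')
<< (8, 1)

>> sense(dir='north')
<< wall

>> sense(dir='west')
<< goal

>> move(dir='west')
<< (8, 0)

Answer: (8, 0)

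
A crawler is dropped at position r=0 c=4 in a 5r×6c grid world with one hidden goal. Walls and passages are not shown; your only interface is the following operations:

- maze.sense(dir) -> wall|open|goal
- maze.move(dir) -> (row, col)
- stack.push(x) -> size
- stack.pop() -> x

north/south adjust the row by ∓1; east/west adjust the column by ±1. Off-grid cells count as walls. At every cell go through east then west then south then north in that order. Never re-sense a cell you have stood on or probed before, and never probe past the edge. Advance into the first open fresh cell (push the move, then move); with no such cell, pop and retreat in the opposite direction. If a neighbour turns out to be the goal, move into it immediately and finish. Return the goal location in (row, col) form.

I invoke sense with east, : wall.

I try sense with west, : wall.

I invoke sense with south, and observe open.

Calling push with south, which returns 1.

I run move with south, giving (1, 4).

Using sense with east, → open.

I try push with east, giving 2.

I try move with east, yielding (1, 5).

Now I run sense with south, yielding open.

I use push with south, yielding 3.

Calling move with south, and get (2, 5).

Using sense with west, yielding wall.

Invoking sense with south, → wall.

Next I call pop(), and get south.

Invoking move with north, yielding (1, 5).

Then pop, which returns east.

Then move with west, and observe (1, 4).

I run sense with west, and see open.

I invoke push with west, which returns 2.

Calling move with west, and get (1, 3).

Now I run sense with west, and observe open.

Calling push with west, and observe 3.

I use move with west, and get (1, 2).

Using sense with west, and see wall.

I run sense with south, — result: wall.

Invoking sense with north, yielding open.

I invoke push with north, giving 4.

Now I run move with north, and observe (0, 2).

I try sense with west, and observe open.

I invoke push with west, and observe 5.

I run move with west, giving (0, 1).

I invoke sense with west, : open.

I use push with west, which returns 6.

Then move with west, : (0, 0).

Calling sense with south, and get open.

I use push with south, — result: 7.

I invoke move with south, giving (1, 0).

I run sense with south, : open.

I call push with south, and see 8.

I try move with south, → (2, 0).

I call sense with east, yielding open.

Next I call push with east, giving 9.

Next I call move with east, — result: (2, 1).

I try sense with south, yielding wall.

Invoking pop, which returns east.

I use move with west, yielding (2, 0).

Now I run sense with south, yielding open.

I invoke push with south, and get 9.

I run move with south, which returns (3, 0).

Next I call sense with south, giving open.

Next I call push with south, — result: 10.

Invoking move with south, and get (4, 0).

I call sense with east, and observe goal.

I run move with east, yielding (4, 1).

Answer: (4, 1)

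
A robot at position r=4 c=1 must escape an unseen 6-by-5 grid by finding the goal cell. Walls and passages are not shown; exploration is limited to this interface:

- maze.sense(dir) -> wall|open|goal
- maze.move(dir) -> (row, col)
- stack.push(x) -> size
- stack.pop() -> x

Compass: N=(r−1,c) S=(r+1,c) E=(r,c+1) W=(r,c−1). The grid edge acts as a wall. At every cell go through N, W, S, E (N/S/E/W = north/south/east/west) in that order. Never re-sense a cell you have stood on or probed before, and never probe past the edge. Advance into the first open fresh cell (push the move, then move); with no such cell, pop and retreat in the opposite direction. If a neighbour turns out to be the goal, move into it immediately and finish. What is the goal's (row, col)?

→ maze.sense(dir→north)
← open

→ stack.push(x→north)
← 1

→ maze.move(dir→north)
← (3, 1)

→ maze.sense(dir→north)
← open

→ stack.push(x→north)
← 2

→ maze.move(dir→north)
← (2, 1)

→ maze.sense(dir→north)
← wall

→ maze.sense(dir→west)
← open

→ stack.push(x→west)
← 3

→ maze.move(dir→west)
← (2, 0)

→ maze.sense(dir→north)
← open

→ stack.push(x→north)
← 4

→ maze.move(dir→north)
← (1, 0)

→ maze.sense(dir→north)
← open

→ stack.push(x→north)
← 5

→ maze.move(dir→north)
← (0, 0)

→ maze.sense(dir→east)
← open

→ stack.push(x→east)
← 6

→ maze.move(dir→east)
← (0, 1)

→ maze.sense(dir→east)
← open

→ stack.push(x→east)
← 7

→ maze.move(dir→east)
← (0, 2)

→ maze.sense(dir→south)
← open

→ stack.push(x→south)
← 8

→ maze.move(dir→south)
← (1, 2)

→ maze.sense(dir→south)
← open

→ stack.push(x→south)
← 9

→ maze.move(dir→south)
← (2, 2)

→ maze.sense(dir→south)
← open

→ stack.push(x→south)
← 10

→ maze.move(dir→south)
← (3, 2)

→ maze.sense(dir→south)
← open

→ stack.push(x→south)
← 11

→ maze.move(dir→south)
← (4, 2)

→ maze.sense(dir→south)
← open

→ stack.push(x→south)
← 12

→ maze.move(dir→south)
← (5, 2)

→ maze.sense(dir→west)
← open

→ stack.push(x→west)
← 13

→ maze.move(dir→west)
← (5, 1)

→ maze.sense(dir→west)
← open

→ stack.push(x→west)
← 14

→ maze.move(dir→west)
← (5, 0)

→ maze.sense(dir→north)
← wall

→ stack.pop()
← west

→ maze.move(dir→east)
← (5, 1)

→ stack.pop()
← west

→ maze.move(dir→east)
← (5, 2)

→ maze.sense(dir→east)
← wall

→ stack.pop()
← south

→ maze.move(dir→north)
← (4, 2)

→ maze.sense(dir→east)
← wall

→ stack.pop()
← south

→ maze.move(dir→north)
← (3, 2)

→ maze.sense(dir→east)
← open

→ stack.push(x→east)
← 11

→ maze.move(dir→east)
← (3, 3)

→ maze.sense(dir→north)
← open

→ stack.push(x→north)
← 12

→ maze.move(dir→north)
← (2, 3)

→ maze.sense(dir→north)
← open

→ stack.push(x→north)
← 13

→ maze.move(dir→north)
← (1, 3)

→ maze.sense(dir→north)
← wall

→ maze.sense(dir→east)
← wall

→ stack.pop()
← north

→ maze.move(dir→south)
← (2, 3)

→ maze.sense(dir→east)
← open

→ stack.push(x→east)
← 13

→ maze.move(dir→east)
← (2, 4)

→ maze.sense(dir→south)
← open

→ stack.push(x→south)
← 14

→ maze.move(dir→south)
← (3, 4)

→ maze.sense(dir→south)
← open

→ stack.push(x→south)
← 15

→ maze.move(dir→south)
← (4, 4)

→ maze.sense(dir→south)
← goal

→ maze.move(dir→south)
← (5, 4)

Answer: (5, 4)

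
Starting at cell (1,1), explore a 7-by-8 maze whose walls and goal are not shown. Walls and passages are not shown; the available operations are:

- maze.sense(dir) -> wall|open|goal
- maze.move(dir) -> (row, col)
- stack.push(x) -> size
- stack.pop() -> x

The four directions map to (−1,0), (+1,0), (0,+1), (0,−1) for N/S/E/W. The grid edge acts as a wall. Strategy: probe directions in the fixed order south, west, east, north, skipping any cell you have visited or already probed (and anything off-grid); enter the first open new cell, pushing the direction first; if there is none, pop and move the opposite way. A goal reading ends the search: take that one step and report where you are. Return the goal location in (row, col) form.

Using maze.sense passing dir→south, — result: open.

I call stack.push passing x→south, and get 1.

Now I run maze.move passing dir→south, giving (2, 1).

Invoking maze.sense passing dir→south, giving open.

Now I run stack.push passing x→south, yielding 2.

Now I run maze.move passing dir→south, → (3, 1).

Then maze.sense passing dir→south, → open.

Calling stack.push passing x→south, yielding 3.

I try maze.move passing dir→south, which returns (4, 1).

Now I run maze.sense passing dir→south, : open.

I call stack.push passing x→south, and get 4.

Next I call maze.move passing dir→south, yielding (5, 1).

I invoke maze.sense passing dir→south, — result: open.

I call stack.push passing x→south, and observe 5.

Invoking maze.move passing dir→south, and observe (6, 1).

I run maze.sense passing dir→west, and get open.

I try stack.push passing x→west, yielding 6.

Calling maze.move passing dir→west, : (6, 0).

Now I run maze.sense passing dir→north, : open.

I try stack.push passing x→north, → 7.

Using maze.move passing dir→north, — result: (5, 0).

I try maze.sense passing dir→north, giving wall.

Then stack.pop(), — result: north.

I invoke maze.move passing dir→south, giving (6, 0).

Calling stack.pop(), yielding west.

I run maze.move passing dir→east, and observe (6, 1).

Now I run maze.sense passing dir→east, which returns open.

Then stack.push passing x→east, giving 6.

I use maze.move passing dir→east, and observe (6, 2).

I run maze.sense passing dir→east, giving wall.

I call maze.sense passing dir→north, and get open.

I call stack.push passing x→north, and observe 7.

Next I call maze.move passing dir→north, giving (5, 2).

Invoking maze.sense passing dir→east, and observe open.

Then stack.push passing x→east, → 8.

I call maze.move passing dir→east, — result: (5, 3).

Then maze.sense passing dir→east, : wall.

Next I call maze.sense passing dir→north, → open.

Now I run stack.push passing x→north, → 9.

Calling maze.move passing dir→north, giving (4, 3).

Invoking maze.sense passing dir→west, and see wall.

Then maze.sense passing dir→east, → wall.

Next I call maze.sense passing dir→north, and get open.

Then stack.push passing x→north, → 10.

I run maze.move passing dir→north, → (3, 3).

I try maze.sense passing dir→west, and get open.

I try stack.push passing x→west, → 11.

I invoke maze.move passing dir→west, giving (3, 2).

Calling maze.sense passing dir→north, giving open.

Using stack.push passing x→north, which returns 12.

Calling maze.move passing dir→north, giving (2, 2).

Now I run maze.sense passing dir→east, and observe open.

Now I run stack.push passing x→east, and observe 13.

Invoking maze.move passing dir→east, → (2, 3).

Using maze.sense passing dir→east, — result: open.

Now I run stack.push passing x→east, yielding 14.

I call maze.move passing dir→east, → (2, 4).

I call maze.sense passing dir→south, giving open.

I invoke stack.push passing x→south, giving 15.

Using maze.move passing dir→south, and get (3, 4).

Invoking maze.sense passing dir→east, → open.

Using stack.push passing x→east, and see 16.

Then maze.move passing dir→east, — result: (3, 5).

Invoking maze.sense passing dir→south, and get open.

Invoking stack.push passing x→south, yielding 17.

Invoking maze.move passing dir→south, and get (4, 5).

Calling maze.sense passing dir→south, which returns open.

I try stack.push passing x→south, and get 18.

I invoke maze.move passing dir→south, giving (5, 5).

I try maze.sense passing dir→south, : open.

I run stack.push passing x→south, and observe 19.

Invoking maze.move passing dir→south, and observe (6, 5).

Invoking maze.sense passing dir→west, yielding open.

I run stack.push passing x→west, and see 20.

I try maze.move passing dir→west, and observe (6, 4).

I use stack.pop(), and observe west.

Invoking maze.move passing dir→east, and observe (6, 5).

I try maze.sense passing dir→east, yielding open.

Using stack.push passing x→east, and get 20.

Then maze.move passing dir→east, : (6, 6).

I invoke maze.sense passing dir→east, → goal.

I use maze.move passing dir→east, and see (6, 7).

Answer: (6, 7)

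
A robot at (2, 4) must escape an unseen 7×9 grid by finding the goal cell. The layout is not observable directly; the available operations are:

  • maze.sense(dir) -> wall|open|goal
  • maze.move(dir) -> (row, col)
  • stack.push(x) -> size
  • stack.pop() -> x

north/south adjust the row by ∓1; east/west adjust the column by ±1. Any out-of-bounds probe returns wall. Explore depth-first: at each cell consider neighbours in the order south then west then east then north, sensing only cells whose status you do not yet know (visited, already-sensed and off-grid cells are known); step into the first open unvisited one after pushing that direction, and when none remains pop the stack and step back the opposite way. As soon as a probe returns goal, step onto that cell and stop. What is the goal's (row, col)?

;; 1. maze.sense(south) == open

;; 2. stack.push(south) == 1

;; 3. maze.move(south) == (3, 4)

;; 4. maze.sense(south) == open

;; 5. stack.push(south) == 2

;; 6. maze.move(south) == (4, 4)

;; 7. maze.sense(south) == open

;; 8. stack.push(south) == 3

;; 9. maze.move(south) == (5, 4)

;; 10. maze.sense(south) == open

;; 11. stack.push(south) == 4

;; 12. maze.move(south) == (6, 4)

;; 13. maze.sense(west) == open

;; 14. stack.push(west) == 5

;; 15. maze.move(west) == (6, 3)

;; 16. maze.sense(west) == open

;; 17. stack.push(west) == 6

;; 18. maze.move(west) == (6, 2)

;; 19. maze.sense(west) == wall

;; 20. maze.sense(north) == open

;; 21. stack.push(north) == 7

;; 22. maze.move(north) == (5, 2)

;; 23. maze.sense(west) == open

;; 24. stack.push(west) == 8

;; 25. maze.move(west) == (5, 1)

;; 26. maze.sense(west) == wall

;; 27. maze.sense(north) == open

;; 28. stack.push(north) == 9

;; 29. maze.move(north) == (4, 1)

;; 30. maze.sense(west) == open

;; 31. stack.push(west) == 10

;; 32. maze.move(west) == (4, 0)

;; 33. maze.sense(north) == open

;; 34. stack.push(north) == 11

;; 35. maze.move(north) == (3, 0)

;; 36. maze.sense(east) == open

;; 37. stack.push(east) == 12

;; 38. maze.move(east) == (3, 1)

;; 39. maze.sense(east) == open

;; 40. stack.push(east) == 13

;; 41. maze.move(east) == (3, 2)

;; 42. maze.sense(south) == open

;; 43. stack.push(south) == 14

;; 44. maze.move(south) == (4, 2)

;; 45. maze.sense(east) == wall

;; 46. stack.pop() == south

;; 47. maze.move(north) == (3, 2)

;; 48. maze.sense(east) == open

;; 49. stack.push(east) == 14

;; 50. maze.move(east) == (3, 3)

;; 51. maze.sense(north) == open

;; 52. stack.push(north) == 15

;; 53. maze.move(north) == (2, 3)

;; 54. maze.sense(west) == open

;; 55. stack.push(west) == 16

;; 56. maze.move(west) == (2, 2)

;; 57. maze.sense(west) == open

;; 58. stack.push(west) == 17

;; 59. maze.move(west) == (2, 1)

;; 60. maze.sense(west) == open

;; 61. stack.push(west) == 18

;; 62. maze.move(west) == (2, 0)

;; 63. maze.sense(north) == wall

;; 64. stack.pop() == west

;; 65. maze.move(east) == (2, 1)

;; 66. maze.sense(north) == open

;; 67. stack.push(north) == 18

;; 68. maze.move(north) == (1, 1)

;; 69. maze.sense(east) == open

;; 70. stack.push(east) == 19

;; 71. maze.move(east) == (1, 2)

;; 72. maze.sense(east) == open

;; 73. stack.push(east) == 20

;; 74. maze.move(east) == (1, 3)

;; 75. maze.sense(east) == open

;; 76. stack.push(east) == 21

;; 77. maze.move(east) == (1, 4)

;; 78. maze.sense(east) == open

;; 79. stack.push(east) == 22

;; 80. maze.move(east) == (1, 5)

;; 81. maze.sense(south) == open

;; 82. stack.push(south) == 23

;; 83. maze.move(south) == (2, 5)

;; 84. maze.sense(south) == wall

;; 85. maze.sense(east) == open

;; 86. stack.push(east) == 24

;; 87. maze.move(east) == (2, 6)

;; 88. maze.sense(south) == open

;; 89. stack.push(south) == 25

;; 90. maze.move(south) == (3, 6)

;; 91. maze.sense(south) == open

;; 92. stack.push(south) == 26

;; 93. maze.move(south) == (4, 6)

;; 94. maze.sense(south) == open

;; 95. stack.push(south) == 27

;; 96. maze.move(south) == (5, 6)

;; 97. maze.sense(south) == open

;; 98. stack.push(south) == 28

;; 99. maze.move(south) == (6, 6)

;; 100. maze.sense(west) == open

;; 101. stack.push(west) == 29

;; 102. maze.move(west) == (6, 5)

;; 103. maze.sense(north) == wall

;; 104. stack.pop() == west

;; 105. maze.move(east) == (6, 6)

;; 106. maze.sense(east) == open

;; 107. stack.push(east) == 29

;; 108. maze.move(east) == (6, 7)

;; 109. maze.sense(east) == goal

;; 110. maze.move(east) == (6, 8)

Answer: (6, 8)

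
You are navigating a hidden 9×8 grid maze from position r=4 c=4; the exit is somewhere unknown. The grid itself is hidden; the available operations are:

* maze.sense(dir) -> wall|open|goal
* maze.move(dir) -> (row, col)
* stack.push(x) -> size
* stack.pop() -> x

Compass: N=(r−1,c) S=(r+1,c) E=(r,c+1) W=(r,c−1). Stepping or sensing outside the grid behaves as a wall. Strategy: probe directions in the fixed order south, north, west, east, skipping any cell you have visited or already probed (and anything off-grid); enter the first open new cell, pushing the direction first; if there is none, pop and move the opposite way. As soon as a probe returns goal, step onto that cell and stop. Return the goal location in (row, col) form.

# 1. sense(dir→south) => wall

# 2. sense(dir→north) => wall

# 3. sense(dir→west) => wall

# 4. sense(dir→east) => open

# 5. push(x→east) => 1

# 6. move(dir→east) => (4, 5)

# 7. sense(dir→south) => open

# 8. push(x→south) => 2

# 9. move(dir→south) => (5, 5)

# 10. sense(dir→south) => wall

# 11. sense(dir→east) => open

# 12. push(x→east) => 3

# 13. move(dir→east) => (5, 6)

# 14. sense(dir→south) => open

# 15. push(x→south) => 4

# 16. move(dir→south) => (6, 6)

# 17. sense(dir→south) => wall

# 18. sense(dir→east) => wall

# 19. pop() => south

# 20. move(dir→north) => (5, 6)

# 21. sense(dir→north) => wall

# 22. sense(dir→east) => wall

# 23. pop() => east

# 24. move(dir→west) => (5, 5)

# 25. pop() => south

# 26. move(dir→north) => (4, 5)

# 27. sense(dir→north) => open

# 28. push(x→north) => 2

# 29. move(dir→north) => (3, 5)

# 30. sense(dir→north) => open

# 31. push(x→north) => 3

# 32. move(dir→north) => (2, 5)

# 33. sense(dir→north) => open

# 34. push(x→north) => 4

# 35. move(dir→north) => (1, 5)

# 36. sense(dir→north) => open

# 37. push(x→north) => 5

# 38. move(dir→north) => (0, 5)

# 39. sense(dir→west) => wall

# 40. sense(dir→east) => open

# 41. push(x→east) => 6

# 42. move(dir→east) => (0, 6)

# 43. sense(dir→south) => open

# 44. push(x→south) => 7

# 45. move(dir→south) => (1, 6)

# 46. sense(dir→south) => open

# 47. push(x→south) => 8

# 48. move(dir→south) => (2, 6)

# 49. sense(dir→south) => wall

# 50. sense(dir→east) => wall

# 51. pop() => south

# 52. move(dir→north) => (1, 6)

# 53. sense(dir→east) => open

# 54. push(x→east) => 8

# 55. move(dir→east) => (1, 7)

# 56. sense(dir→north) => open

# 57. push(x→north) => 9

# 58. move(dir→north) => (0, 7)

# 59. pop() => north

# 60. move(dir→south) => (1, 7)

# 61. pop() => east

# 62. move(dir→west) => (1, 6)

# 63. pop() => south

# 64. move(dir→north) => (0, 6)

# 65. pop() => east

# 66. move(dir→west) => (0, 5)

# 67. pop() => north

# 68. move(dir→south) => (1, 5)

# 69. sense(dir→west) => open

# 70. push(x→west) => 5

# 71. move(dir→west) => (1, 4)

# 72. sense(dir→south) => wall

# 73. sense(dir→west) => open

# 74. push(x→west) => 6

# 75. move(dir→west) => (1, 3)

# 76. sense(dir→south) => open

# 77. push(x→south) => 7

# 78. move(dir→south) => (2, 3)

# 79. sense(dir→south) => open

# 80. push(x→south) => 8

# 81. move(dir→south) => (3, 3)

# 82. sense(dir→west) => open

# 83. push(x→west) => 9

# 84. move(dir→west) => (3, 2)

# 85. sense(dir→south) => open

# 86. push(x→south) => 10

# 87. move(dir→south) => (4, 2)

# 88. sense(dir→south) => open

# 89. push(x→south) => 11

# 90. move(dir→south) => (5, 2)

# 91. sense(dir→south) => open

# 92. push(x→south) => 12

# 93. move(dir→south) => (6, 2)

# 94. sense(dir→south) => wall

# 95. sense(dir→west) => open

# 96. push(x→west) => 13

# 97. move(dir→west) => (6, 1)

# 98. sense(dir→south) => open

# 99. push(x→south) => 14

# 100. move(dir→south) => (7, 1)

# 101. sense(dir→south) => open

# 102. push(x→south) => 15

# 103. move(dir→south) => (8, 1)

# 104. sense(dir→west) => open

# 105. push(x→west) => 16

# 106. move(dir→west) => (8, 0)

# 107. sense(dir→north) => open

# 108. push(x→north) => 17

# 109. move(dir→north) => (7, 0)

# 110. sense(dir→north) => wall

# 111. pop() => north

# 112. move(dir→south) => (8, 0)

# 113. pop() => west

# 114. move(dir→east) => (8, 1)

# 115. sense(dir→east) => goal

# 116. move(dir→east) => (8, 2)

Answer: (8, 2)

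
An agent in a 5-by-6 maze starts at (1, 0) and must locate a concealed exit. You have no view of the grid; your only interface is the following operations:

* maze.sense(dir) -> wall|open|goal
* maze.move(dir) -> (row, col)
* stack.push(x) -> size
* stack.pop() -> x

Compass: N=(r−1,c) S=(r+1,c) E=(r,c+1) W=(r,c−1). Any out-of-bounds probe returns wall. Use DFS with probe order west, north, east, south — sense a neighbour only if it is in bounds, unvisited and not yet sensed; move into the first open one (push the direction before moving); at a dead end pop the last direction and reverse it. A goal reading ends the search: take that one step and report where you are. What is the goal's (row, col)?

! maze.sense(dir→north) -> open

! stack.push(x→north) -> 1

! maze.move(dir→north) -> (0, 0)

! maze.sense(dir→east) -> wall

! stack.pop() -> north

! maze.move(dir→south) -> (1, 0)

! maze.sense(dir→east) -> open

! stack.push(x→east) -> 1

! maze.move(dir→east) -> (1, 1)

! maze.sense(dir→east) -> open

! stack.push(x→east) -> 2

! maze.move(dir→east) -> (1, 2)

! maze.sense(dir→north) -> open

! stack.push(x→north) -> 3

! maze.move(dir→north) -> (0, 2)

! maze.sense(dir→east) -> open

! stack.push(x→east) -> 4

! maze.move(dir→east) -> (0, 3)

! maze.sense(dir→east) -> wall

! maze.sense(dir→south) -> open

! stack.push(x→south) -> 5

! maze.move(dir→south) -> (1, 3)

! maze.sense(dir→east) -> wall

! maze.sense(dir→south) -> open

! stack.push(x→south) -> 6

! maze.move(dir→south) -> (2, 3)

! maze.sense(dir→west) -> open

! stack.push(x→west) -> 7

! maze.move(dir→west) -> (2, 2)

! maze.sense(dir→west) -> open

! stack.push(x→west) -> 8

! maze.move(dir→west) -> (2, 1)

! maze.sense(dir→west) -> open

! stack.push(x→west) -> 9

! maze.move(dir→west) -> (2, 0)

! maze.sense(dir→south) -> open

! stack.push(x→south) -> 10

! maze.move(dir→south) -> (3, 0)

! maze.sense(dir→east) -> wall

! maze.sense(dir→south) -> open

! stack.push(x→south) -> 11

! maze.move(dir→south) -> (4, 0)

! maze.sense(dir→east) -> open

! stack.push(x→east) -> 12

! maze.move(dir→east) -> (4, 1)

! maze.sense(dir→east) -> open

! stack.push(x→east) -> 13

! maze.move(dir→east) -> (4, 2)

! maze.sense(dir→north) -> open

! stack.push(x→north) -> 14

! maze.move(dir→north) -> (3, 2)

! maze.sense(dir→east) -> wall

! stack.pop() -> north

! maze.move(dir→south) -> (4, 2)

! maze.sense(dir→east) -> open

! stack.push(x→east) -> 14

! maze.move(dir→east) -> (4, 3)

! maze.sense(dir→east) -> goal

! maze.move(dir→east) -> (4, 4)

Answer: (4, 4)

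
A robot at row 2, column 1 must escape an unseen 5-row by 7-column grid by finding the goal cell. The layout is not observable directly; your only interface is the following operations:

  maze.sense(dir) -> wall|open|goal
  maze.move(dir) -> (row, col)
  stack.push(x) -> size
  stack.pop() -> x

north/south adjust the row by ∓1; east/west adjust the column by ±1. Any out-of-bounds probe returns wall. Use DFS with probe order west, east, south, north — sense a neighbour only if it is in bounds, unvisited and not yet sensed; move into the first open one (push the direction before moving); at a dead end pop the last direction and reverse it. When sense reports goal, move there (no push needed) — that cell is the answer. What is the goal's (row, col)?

% sense west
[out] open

% push west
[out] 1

% move west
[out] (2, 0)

% sense south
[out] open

% push south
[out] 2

% move south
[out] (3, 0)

% sense east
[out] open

% push east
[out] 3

% move east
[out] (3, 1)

% sense east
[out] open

% push east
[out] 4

% move east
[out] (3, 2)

% sense east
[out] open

% push east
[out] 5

% move east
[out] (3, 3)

% sense east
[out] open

% push east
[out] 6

% move east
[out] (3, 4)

% sense east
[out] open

% push east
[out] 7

% move east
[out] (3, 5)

% sense east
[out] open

% push east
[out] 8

% move east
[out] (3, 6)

% sense south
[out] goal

% move south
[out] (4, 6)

Answer: (4, 6)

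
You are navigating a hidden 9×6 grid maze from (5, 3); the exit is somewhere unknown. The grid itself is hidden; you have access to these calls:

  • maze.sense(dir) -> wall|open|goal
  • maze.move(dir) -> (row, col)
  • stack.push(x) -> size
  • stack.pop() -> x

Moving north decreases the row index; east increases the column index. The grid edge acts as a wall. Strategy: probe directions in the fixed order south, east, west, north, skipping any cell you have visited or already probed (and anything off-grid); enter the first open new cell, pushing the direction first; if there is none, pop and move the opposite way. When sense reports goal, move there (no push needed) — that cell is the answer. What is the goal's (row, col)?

[in] sense dir='south'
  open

[in] push x='south'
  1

[in] move dir='south'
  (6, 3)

[in] sense dir='south'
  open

[in] push x='south'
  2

[in] move dir='south'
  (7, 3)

[in] sense dir='south'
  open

[in] push x='south'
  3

[in] move dir='south'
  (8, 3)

[in] sense dir='east'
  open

[in] push x='east'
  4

[in] move dir='east'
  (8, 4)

[in] sense dir='east'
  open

[in] push x='east'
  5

[in] move dir='east'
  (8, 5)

[in] sense dir='north'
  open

[in] push x='north'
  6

[in] move dir='north'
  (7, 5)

[in] sense dir='west'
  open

[in] push x='west'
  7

[in] move dir='west'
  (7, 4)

[in] sense dir='north'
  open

[in] push x='north'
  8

[in] move dir='north'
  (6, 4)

[in] sense dir='east'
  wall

[in] sense dir='north'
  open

[in] push x='north'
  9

[in] move dir='north'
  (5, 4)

[in] sense dir='east'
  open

[in] push x='east'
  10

[in] move dir='east'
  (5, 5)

[in] sense dir='north'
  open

[in] push x='north'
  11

[in] move dir='north'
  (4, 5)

[in] sense dir='west'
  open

[in] push x='west'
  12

[in] move dir='west'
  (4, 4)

[in] sense dir='west'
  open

[in] push x='west'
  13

[in] move dir='west'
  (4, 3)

[in] sense dir='west'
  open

[in] push x='west'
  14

[in] move dir='west'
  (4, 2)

[in] sense dir='south'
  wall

[in] sense dir='west'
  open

[in] push x='west'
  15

[in] move dir='west'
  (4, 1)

[in] sense dir='south'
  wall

[in] sense dir='west'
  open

[in] push x='west'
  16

[in] move dir='west'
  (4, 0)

[in] sense dir='south'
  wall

[in] sense dir='north'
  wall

[in] pop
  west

[in] move dir='east'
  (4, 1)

[in] sense dir='north'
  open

[in] push x='north'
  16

[in] move dir='north'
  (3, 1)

[in] sense dir='east'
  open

[in] push x='east'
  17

[in] move dir='east'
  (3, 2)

[in] sense dir='east'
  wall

[in] sense dir='north'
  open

[in] push x='north'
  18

[in] move dir='north'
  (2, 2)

[in] sense dir='east'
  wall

[in] sense dir='west'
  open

[in] push x='west'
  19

[in] move dir='west'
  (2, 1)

[in] sense dir='west'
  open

[in] push x='west'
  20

[in] move dir='west'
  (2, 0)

[in] sense dir='north'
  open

[in] push x='north'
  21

[in] move dir='north'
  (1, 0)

[in] sense dir='east'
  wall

[in] sense dir='north'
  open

[in] push x='north'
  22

[in] move dir='north'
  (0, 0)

[in] sense dir='east'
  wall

[in] pop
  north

[in] move dir='south'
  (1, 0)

[in] pop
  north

[in] move dir='south'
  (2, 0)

[in] pop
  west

[in] move dir='east'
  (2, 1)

[in] pop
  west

[in] move dir='east'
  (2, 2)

[in] sense dir='north'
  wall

[in] pop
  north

[in] move dir='south'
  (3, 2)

[in] pop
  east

[in] move dir='west'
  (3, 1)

[in] pop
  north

[in] move dir='south'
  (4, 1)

[in] pop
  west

[in] move dir='east'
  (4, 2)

[in] pop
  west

[in] move dir='east'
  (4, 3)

[in] pop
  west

[in] move dir='east'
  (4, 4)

[in] sense dir='north'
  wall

[in] pop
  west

[in] move dir='east'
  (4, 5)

[in] sense dir='north'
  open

[in] push x='north'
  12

[in] move dir='north'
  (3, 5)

[in] sense dir='north'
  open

[in] push x='north'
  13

[in] move dir='north'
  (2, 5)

[in] sense dir='west'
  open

[in] push x='west'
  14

[in] move dir='west'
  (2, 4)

[in] sense dir='north'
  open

[in] push x='north'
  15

[in] move dir='north'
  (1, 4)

[in] sense dir='east'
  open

[in] push x='east'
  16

[in] move dir='east'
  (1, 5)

[in] sense dir='north'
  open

[in] push x='north'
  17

[in] move dir='north'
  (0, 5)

[in] sense dir='west'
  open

[in] push x='west'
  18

[in] move dir='west'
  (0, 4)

[in] sense dir='west'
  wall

[in] pop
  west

[in] move dir='east'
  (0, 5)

[in] pop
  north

[in] move dir='south'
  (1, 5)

[in] pop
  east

[in] move dir='west'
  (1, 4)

[in] sense dir='west'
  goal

[in] move dir='west'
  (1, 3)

Answer: (1, 3)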